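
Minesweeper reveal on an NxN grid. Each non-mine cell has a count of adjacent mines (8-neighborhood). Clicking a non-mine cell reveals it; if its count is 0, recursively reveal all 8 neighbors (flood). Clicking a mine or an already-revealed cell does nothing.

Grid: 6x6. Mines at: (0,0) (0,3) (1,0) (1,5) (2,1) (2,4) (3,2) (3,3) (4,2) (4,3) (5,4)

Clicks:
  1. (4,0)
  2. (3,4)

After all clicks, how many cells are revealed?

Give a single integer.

Answer: 7

Derivation:
Click 1 (4,0) count=0: revealed 6 new [(3,0) (3,1) (4,0) (4,1) (5,0) (5,1)] -> total=6
Click 2 (3,4) count=3: revealed 1 new [(3,4)] -> total=7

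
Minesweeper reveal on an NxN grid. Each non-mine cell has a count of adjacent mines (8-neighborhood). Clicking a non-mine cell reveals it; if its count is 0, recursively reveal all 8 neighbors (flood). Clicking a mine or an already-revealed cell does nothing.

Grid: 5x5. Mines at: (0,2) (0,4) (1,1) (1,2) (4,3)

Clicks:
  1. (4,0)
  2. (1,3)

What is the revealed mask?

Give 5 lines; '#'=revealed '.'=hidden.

Click 1 (4,0) count=0: revealed 9 new [(2,0) (2,1) (2,2) (3,0) (3,1) (3,2) (4,0) (4,1) (4,2)] -> total=9
Click 2 (1,3) count=3: revealed 1 new [(1,3)] -> total=10

Answer: .....
...#.
###..
###..
###..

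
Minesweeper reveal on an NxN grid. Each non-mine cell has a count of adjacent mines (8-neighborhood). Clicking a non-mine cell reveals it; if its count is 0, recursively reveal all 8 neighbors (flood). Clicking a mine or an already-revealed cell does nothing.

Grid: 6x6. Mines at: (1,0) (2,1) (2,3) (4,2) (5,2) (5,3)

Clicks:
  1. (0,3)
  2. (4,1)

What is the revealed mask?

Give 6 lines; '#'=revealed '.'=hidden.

Answer: .#####
.#####
....##
....##
.#..##
....##

Derivation:
Click 1 (0,3) count=0: revealed 18 new [(0,1) (0,2) (0,3) (0,4) (0,5) (1,1) (1,2) (1,3) (1,4) (1,5) (2,4) (2,5) (3,4) (3,5) (4,4) (4,5) (5,4) (5,5)] -> total=18
Click 2 (4,1) count=2: revealed 1 new [(4,1)] -> total=19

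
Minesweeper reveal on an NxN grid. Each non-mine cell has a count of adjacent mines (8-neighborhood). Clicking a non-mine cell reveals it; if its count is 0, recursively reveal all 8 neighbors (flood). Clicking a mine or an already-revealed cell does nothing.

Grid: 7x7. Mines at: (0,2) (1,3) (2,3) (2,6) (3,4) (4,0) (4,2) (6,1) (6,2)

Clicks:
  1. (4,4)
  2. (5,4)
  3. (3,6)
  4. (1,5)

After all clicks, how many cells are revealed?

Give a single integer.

Click 1 (4,4) count=1: revealed 1 new [(4,4)] -> total=1
Click 2 (5,4) count=0: revealed 13 new [(3,5) (3,6) (4,3) (4,5) (4,6) (5,3) (5,4) (5,5) (5,6) (6,3) (6,4) (6,5) (6,6)] -> total=14
Click 3 (3,6) count=1: revealed 0 new [(none)] -> total=14
Click 4 (1,5) count=1: revealed 1 new [(1,5)] -> total=15

Answer: 15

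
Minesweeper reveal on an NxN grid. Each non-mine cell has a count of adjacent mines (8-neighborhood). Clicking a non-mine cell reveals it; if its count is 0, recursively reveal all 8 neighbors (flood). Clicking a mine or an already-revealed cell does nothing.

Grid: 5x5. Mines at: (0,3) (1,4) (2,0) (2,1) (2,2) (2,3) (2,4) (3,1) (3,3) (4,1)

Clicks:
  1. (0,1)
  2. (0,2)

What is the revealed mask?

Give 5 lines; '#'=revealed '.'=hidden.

Click 1 (0,1) count=0: revealed 6 new [(0,0) (0,1) (0,2) (1,0) (1,1) (1,2)] -> total=6
Click 2 (0,2) count=1: revealed 0 new [(none)] -> total=6

Answer: ###..
###..
.....
.....
.....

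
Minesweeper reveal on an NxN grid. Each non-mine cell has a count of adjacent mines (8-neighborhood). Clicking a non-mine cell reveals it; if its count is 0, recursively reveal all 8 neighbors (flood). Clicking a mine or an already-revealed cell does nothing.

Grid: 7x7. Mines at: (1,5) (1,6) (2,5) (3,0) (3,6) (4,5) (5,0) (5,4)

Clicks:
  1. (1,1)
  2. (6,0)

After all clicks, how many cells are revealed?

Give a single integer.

Click 1 (1,1) count=0: revealed 29 new [(0,0) (0,1) (0,2) (0,3) (0,4) (1,0) (1,1) (1,2) (1,3) (1,4) (2,0) (2,1) (2,2) (2,3) (2,4) (3,1) (3,2) (3,3) (3,4) (4,1) (4,2) (4,3) (4,4) (5,1) (5,2) (5,3) (6,1) (6,2) (6,3)] -> total=29
Click 2 (6,0) count=1: revealed 1 new [(6,0)] -> total=30

Answer: 30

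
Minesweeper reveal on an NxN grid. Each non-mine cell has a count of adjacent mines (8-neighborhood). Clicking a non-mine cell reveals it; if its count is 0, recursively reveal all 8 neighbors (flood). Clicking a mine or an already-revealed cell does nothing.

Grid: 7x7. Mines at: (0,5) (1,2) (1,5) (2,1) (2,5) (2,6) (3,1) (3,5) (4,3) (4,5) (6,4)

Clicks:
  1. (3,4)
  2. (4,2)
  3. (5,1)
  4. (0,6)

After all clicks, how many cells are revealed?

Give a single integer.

Answer: 13

Derivation:
Click 1 (3,4) count=4: revealed 1 new [(3,4)] -> total=1
Click 2 (4,2) count=2: revealed 1 new [(4,2)] -> total=2
Click 3 (5,1) count=0: revealed 10 new [(4,0) (4,1) (5,0) (5,1) (5,2) (5,3) (6,0) (6,1) (6,2) (6,3)] -> total=12
Click 4 (0,6) count=2: revealed 1 new [(0,6)] -> total=13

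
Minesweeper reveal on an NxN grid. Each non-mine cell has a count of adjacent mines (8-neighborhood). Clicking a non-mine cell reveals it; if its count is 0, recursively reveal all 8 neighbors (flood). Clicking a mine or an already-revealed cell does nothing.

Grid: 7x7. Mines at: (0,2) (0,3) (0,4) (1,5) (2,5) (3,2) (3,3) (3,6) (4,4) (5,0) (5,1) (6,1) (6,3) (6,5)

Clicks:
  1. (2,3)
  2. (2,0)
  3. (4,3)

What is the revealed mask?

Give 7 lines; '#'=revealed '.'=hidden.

Answer: ##.....
##.....
##.#...
##.....
##.#...
.......
.......

Derivation:
Click 1 (2,3) count=2: revealed 1 new [(2,3)] -> total=1
Click 2 (2,0) count=0: revealed 10 new [(0,0) (0,1) (1,0) (1,1) (2,0) (2,1) (3,0) (3,1) (4,0) (4,1)] -> total=11
Click 3 (4,3) count=3: revealed 1 new [(4,3)] -> total=12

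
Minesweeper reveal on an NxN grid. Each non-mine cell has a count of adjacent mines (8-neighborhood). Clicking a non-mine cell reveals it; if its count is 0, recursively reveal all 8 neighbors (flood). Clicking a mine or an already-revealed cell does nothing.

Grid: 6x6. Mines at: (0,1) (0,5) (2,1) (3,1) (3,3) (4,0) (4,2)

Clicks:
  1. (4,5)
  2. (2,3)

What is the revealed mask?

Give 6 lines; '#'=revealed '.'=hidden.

Click 1 (4,5) count=0: revealed 12 new [(1,4) (1,5) (2,4) (2,5) (3,4) (3,5) (4,3) (4,4) (4,5) (5,3) (5,4) (5,5)] -> total=12
Click 2 (2,3) count=1: revealed 1 new [(2,3)] -> total=13

Answer: ......
....##
...###
....##
...###
...###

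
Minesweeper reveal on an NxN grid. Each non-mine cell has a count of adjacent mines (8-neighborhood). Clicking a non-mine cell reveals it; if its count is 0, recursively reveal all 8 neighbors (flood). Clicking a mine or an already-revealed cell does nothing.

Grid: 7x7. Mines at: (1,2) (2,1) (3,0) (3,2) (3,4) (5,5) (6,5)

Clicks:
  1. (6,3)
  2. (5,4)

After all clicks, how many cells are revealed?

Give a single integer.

Click 1 (6,3) count=0: revealed 15 new [(4,0) (4,1) (4,2) (4,3) (4,4) (5,0) (5,1) (5,2) (5,3) (5,4) (6,0) (6,1) (6,2) (6,3) (6,4)] -> total=15
Click 2 (5,4) count=2: revealed 0 new [(none)] -> total=15

Answer: 15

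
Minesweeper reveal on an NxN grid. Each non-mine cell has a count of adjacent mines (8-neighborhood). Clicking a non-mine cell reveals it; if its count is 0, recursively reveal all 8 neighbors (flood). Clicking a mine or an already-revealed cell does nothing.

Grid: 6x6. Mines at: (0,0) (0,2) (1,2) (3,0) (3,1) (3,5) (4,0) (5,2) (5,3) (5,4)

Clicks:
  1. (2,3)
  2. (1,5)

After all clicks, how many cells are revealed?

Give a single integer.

Answer: 9

Derivation:
Click 1 (2,3) count=1: revealed 1 new [(2,3)] -> total=1
Click 2 (1,5) count=0: revealed 8 new [(0,3) (0,4) (0,5) (1,3) (1,4) (1,5) (2,4) (2,5)] -> total=9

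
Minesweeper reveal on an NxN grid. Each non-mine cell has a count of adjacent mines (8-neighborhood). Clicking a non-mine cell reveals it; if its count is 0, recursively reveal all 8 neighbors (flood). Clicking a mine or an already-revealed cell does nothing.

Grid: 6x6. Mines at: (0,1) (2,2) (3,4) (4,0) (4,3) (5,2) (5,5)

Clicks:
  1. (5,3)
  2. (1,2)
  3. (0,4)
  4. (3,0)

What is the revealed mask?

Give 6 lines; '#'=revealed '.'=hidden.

Answer: ..####
..####
...###
#.....
......
...#..

Derivation:
Click 1 (5,3) count=2: revealed 1 new [(5,3)] -> total=1
Click 2 (1,2) count=2: revealed 1 new [(1,2)] -> total=2
Click 3 (0,4) count=0: revealed 10 new [(0,2) (0,3) (0,4) (0,5) (1,3) (1,4) (1,5) (2,3) (2,4) (2,5)] -> total=12
Click 4 (3,0) count=1: revealed 1 new [(3,0)] -> total=13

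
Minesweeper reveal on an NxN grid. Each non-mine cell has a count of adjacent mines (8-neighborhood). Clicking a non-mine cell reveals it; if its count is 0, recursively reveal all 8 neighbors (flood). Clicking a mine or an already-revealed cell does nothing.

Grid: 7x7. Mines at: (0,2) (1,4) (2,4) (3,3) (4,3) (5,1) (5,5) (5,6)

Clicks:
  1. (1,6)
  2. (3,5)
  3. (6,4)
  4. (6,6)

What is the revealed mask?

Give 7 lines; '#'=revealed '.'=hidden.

Answer: .....##
.....##
.....##
.....##
.....##
.......
....#.#

Derivation:
Click 1 (1,6) count=0: revealed 10 new [(0,5) (0,6) (1,5) (1,6) (2,5) (2,6) (3,5) (3,6) (4,5) (4,6)] -> total=10
Click 2 (3,5) count=1: revealed 0 new [(none)] -> total=10
Click 3 (6,4) count=1: revealed 1 new [(6,4)] -> total=11
Click 4 (6,6) count=2: revealed 1 new [(6,6)] -> total=12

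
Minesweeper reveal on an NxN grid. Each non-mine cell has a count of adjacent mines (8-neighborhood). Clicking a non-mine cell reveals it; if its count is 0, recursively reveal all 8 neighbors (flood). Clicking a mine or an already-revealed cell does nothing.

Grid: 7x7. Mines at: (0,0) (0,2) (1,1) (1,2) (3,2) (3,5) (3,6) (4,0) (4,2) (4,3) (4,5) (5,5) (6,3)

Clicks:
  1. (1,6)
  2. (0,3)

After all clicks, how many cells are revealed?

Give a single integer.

Answer: 12

Derivation:
Click 1 (1,6) count=0: revealed 12 new [(0,3) (0,4) (0,5) (0,6) (1,3) (1,4) (1,5) (1,6) (2,3) (2,4) (2,5) (2,6)] -> total=12
Click 2 (0,3) count=2: revealed 0 new [(none)] -> total=12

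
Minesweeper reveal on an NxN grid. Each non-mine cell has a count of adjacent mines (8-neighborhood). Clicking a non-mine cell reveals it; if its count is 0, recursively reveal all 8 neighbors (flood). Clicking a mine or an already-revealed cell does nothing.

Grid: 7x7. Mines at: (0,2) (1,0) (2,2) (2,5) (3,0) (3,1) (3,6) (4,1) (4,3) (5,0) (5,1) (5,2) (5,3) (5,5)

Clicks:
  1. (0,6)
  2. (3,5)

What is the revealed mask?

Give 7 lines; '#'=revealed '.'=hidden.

Click 1 (0,6) count=0: revealed 8 new [(0,3) (0,4) (0,5) (0,6) (1,3) (1,4) (1,5) (1,6)] -> total=8
Click 2 (3,5) count=2: revealed 1 new [(3,5)] -> total=9

Answer: ...####
...####
.......
.....#.
.......
.......
.......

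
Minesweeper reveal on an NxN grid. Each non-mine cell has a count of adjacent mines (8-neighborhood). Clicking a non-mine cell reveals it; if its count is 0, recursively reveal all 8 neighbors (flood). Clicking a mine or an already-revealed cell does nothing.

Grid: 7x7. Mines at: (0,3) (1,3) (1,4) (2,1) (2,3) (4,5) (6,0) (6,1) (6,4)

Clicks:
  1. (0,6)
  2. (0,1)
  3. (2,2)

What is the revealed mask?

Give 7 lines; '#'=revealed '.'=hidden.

Click 1 (0,6) count=0: revealed 8 new [(0,5) (0,6) (1,5) (1,6) (2,5) (2,6) (3,5) (3,6)] -> total=8
Click 2 (0,1) count=0: revealed 6 new [(0,0) (0,1) (0,2) (1,0) (1,1) (1,2)] -> total=14
Click 3 (2,2) count=3: revealed 1 new [(2,2)] -> total=15

Answer: ###..##
###..##
..#..##
.....##
.......
.......
.......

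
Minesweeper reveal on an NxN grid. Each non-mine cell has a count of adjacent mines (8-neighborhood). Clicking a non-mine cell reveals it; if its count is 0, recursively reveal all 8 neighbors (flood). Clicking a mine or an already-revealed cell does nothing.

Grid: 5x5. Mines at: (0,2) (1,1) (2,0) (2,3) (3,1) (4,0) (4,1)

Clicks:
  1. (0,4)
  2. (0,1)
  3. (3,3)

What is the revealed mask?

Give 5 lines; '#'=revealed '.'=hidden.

Answer: .#.##
...##
.....
...#.
.....

Derivation:
Click 1 (0,4) count=0: revealed 4 new [(0,3) (0,4) (1,3) (1,4)] -> total=4
Click 2 (0,1) count=2: revealed 1 new [(0,1)] -> total=5
Click 3 (3,3) count=1: revealed 1 new [(3,3)] -> total=6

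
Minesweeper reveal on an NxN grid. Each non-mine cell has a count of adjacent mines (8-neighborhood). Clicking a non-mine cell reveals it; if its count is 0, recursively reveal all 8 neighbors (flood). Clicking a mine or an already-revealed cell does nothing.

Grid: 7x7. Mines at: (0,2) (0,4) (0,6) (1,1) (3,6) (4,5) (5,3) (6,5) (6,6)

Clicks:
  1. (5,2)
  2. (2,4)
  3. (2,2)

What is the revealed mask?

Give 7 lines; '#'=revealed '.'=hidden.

Answer: .......
..####.
######.
######.
#####..
###....
###....

Derivation:
Click 1 (5,2) count=1: revealed 1 new [(5,2)] -> total=1
Click 2 (2,4) count=0: revealed 26 new [(1,2) (1,3) (1,4) (1,5) (2,0) (2,1) (2,2) (2,3) (2,4) (2,5) (3,0) (3,1) (3,2) (3,3) (3,4) (3,5) (4,0) (4,1) (4,2) (4,3) (4,4) (5,0) (5,1) (6,0) (6,1) (6,2)] -> total=27
Click 3 (2,2) count=1: revealed 0 new [(none)] -> total=27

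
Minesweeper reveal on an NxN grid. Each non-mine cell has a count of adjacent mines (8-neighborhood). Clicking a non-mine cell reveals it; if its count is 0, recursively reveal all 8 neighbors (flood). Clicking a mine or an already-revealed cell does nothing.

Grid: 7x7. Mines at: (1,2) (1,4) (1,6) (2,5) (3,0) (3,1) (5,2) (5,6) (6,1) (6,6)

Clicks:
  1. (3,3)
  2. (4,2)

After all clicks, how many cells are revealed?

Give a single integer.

Click 1 (3,3) count=0: revealed 17 new [(2,2) (2,3) (2,4) (3,2) (3,3) (3,4) (3,5) (4,2) (4,3) (4,4) (4,5) (5,3) (5,4) (5,5) (6,3) (6,4) (6,5)] -> total=17
Click 2 (4,2) count=2: revealed 0 new [(none)] -> total=17

Answer: 17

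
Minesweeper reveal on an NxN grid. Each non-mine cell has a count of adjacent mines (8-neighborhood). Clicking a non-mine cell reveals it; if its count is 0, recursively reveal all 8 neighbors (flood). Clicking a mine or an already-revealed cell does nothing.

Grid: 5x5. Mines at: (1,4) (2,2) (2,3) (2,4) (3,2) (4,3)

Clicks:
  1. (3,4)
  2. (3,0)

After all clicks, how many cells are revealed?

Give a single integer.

Answer: 15

Derivation:
Click 1 (3,4) count=3: revealed 1 new [(3,4)] -> total=1
Click 2 (3,0) count=0: revealed 14 new [(0,0) (0,1) (0,2) (0,3) (1,0) (1,1) (1,2) (1,3) (2,0) (2,1) (3,0) (3,1) (4,0) (4,1)] -> total=15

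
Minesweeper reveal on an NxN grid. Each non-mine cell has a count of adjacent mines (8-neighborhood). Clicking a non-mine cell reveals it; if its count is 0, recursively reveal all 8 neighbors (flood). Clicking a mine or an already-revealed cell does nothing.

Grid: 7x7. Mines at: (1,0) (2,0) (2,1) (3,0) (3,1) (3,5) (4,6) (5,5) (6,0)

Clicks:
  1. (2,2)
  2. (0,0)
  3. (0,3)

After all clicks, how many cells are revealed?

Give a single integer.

Answer: 33

Derivation:
Click 1 (2,2) count=2: revealed 1 new [(2,2)] -> total=1
Click 2 (0,0) count=1: revealed 1 new [(0,0)] -> total=2
Click 3 (0,3) count=0: revealed 31 new [(0,1) (0,2) (0,3) (0,4) (0,5) (0,6) (1,1) (1,2) (1,3) (1,4) (1,5) (1,6) (2,3) (2,4) (2,5) (2,6) (3,2) (3,3) (3,4) (4,1) (4,2) (4,3) (4,4) (5,1) (5,2) (5,3) (5,4) (6,1) (6,2) (6,3) (6,4)] -> total=33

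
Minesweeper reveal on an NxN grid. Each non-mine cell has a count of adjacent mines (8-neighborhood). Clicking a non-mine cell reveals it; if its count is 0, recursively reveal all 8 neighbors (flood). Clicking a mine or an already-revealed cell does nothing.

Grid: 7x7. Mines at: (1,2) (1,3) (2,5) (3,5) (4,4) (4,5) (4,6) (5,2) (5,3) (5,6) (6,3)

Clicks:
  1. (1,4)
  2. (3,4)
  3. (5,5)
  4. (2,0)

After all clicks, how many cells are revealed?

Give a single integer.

Answer: 23

Derivation:
Click 1 (1,4) count=2: revealed 1 new [(1,4)] -> total=1
Click 2 (3,4) count=4: revealed 1 new [(3,4)] -> total=2
Click 3 (5,5) count=4: revealed 1 new [(5,5)] -> total=3
Click 4 (2,0) count=0: revealed 20 new [(0,0) (0,1) (1,0) (1,1) (2,0) (2,1) (2,2) (2,3) (3,0) (3,1) (3,2) (3,3) (4,0) (4,1) (4,2) (4,3) (5,0) (5,1) (6,0) (6,1)] -> total=23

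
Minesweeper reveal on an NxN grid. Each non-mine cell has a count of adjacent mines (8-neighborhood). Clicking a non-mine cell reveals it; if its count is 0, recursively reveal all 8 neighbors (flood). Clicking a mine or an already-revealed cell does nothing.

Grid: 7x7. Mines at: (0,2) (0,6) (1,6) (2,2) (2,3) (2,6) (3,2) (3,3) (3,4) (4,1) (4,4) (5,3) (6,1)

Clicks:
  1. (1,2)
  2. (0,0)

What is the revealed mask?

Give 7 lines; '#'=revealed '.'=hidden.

Click 1 (1,2) count=3: revealed 1 new [(1,2)] -> total=1
Click 2 (0,0) count=0: revealed 8 new [(0,0) (0,1) (1,0) (1,1) (2,0) (2,1) (3,0) (3,1)] -> total=9

Answer: ##.....
###....
##.....
##.....
.......
.......
.......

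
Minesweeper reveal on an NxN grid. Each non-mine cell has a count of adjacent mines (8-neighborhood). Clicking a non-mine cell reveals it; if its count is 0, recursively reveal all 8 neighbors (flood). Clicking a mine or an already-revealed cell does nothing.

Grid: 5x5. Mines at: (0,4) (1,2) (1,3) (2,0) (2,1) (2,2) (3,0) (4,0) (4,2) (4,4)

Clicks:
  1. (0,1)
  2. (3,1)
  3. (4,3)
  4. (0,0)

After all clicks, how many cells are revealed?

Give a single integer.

Click 1 (0,1) count=1: revealed 1 new [(0,1)] -> total=1
Click 2 (3,1) count=6: revealed 1 new [(3,1)] -> total=2
Click 3 (4,3) count=2: revealed 1 new [(4,3)] -> total=3
Click 4 (0,0) count=0: revealed 3 new [(0,0) (1,0) (1,1)] -> total=6

Answer: 6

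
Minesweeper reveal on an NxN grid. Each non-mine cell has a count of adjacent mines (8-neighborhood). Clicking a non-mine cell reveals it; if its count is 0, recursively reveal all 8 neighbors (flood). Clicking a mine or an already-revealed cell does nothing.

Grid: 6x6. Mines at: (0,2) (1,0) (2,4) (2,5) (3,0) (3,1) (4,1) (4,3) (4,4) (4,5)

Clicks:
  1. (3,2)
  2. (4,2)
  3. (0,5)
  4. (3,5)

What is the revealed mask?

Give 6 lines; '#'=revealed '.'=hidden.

Answer: ...###
...###
......
..#..#
..#...
......

Derivation:
Click 1 (3,2) count=3: revealed 1 new [(3,2)] -> total=1
Click 2 (4,2) count=3: revealed 1 new [(4,2)] -> total=2
Click 3 (0,5) count=0: revealed 6 new [(0,3) (0,4) (0,5) (1,3) (1,4) (1,5)] -> total=8
Click 4 (3,5) count=4: revealed 1 new [(3,5)] -> total=9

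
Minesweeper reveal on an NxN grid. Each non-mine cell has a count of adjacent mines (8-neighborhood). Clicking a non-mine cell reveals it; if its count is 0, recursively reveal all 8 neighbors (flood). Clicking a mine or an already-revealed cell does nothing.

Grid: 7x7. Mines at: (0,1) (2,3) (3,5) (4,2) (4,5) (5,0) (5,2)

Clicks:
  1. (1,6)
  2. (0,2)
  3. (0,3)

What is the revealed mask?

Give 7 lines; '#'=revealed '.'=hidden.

Click 1 (1,6) count=0: revealed 13 new [(0,2) (0,3) (0,4) (0,5) (0,6) (1,2) (1,3) (1,4) (1,5) (1,6) (2,4) (2,5) (2,6)] -> total=13
Click 2 (0,2) count=1: revealed 0 new [(none)] -> total=13
Click 3 (0,3) count=0: revealed 0 new [(none)] -> total=13

Answer: ..#####
..#####
....###
.......
.......
.......
.......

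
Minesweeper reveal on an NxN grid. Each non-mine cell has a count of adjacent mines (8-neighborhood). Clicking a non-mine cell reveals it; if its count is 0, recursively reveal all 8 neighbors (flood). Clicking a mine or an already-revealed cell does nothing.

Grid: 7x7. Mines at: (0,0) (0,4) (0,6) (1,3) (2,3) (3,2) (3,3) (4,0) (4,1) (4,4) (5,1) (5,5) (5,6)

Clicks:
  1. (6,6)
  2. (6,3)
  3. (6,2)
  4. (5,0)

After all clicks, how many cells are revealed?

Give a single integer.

Answer: 8

Derivation:
Click 1 (6,6) count=2: revealed 1 new [(6,6)] -> total=1
Click 2 (6,3) count=0: revealed 6 new [(5,2) (5,3) (5,4) (6,2) (6,3) (6,4)] -> total=7
Click 3 (6,2) count=1: revealed 0 new [(none)] -> total=7
Click 4 (5,0) count=3: revealed 1 new [(5,0)] -> total=8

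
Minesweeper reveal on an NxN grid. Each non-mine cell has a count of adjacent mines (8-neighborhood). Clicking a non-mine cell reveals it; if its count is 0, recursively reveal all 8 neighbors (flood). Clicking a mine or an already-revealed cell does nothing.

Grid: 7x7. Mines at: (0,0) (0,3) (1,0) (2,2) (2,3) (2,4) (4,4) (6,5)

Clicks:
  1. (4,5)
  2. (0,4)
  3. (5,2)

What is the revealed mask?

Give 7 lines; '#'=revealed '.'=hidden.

Click 1 (4,5) count=1: revealed 1 new [(4,5)] -> total=1
Click 2 (0,4) count=1: revealed 1 new [(0,4)] -> total=2
Click 3 (5,2) count=0: revealed 20 new [(2,0) (2,1) (3,0) (3,1) (3,2) (3,3) (4,0) (4,1) (4,2) (4,3) (5,0) (5,1) (5,2) (5,3) (5,4) (6,0) (6,1) (6,2) (6,3) (6,4)] -> total=22

Answer: ....#..
.......
##.....
####...
####.#.
#####..
#####..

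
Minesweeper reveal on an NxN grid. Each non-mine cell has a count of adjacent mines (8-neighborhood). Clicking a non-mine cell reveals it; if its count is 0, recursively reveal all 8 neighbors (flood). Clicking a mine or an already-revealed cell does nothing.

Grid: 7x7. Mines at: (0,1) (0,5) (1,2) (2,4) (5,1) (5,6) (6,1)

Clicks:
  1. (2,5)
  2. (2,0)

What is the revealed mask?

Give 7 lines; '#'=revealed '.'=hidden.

Click 1 (2,5) count=1: revealed 1 new [(2,5)] -> total=1
Click 2 (2,0) count=0: revealed 26 new [(1,0) (1,1) (2,0) (2,1) (2,2) (2,3) (3,0) (3,1) (3,2) (3,3) (3,4) (3,5) (4,0) (4,1) (4,2) (4,3) (4,4) (4,5) (5,2) (5,3) (5,4) (5,5) (6,2) (6,3) (6,4) (6,5)] -> total=27

Answer: .......
##.....
####.#.
######.
######.
..####.
..####.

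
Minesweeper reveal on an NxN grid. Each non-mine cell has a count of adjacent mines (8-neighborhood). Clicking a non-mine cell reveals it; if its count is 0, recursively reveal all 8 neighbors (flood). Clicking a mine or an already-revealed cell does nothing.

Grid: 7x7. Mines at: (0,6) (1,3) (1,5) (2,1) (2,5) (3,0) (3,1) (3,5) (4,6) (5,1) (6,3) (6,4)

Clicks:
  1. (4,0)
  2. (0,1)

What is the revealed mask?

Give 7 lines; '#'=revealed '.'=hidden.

Click 1 (4,0) count=3: revealed 1 new [(4,0)] -> total=1
Click 2 (0,1) count=0: revealed 6 new [(0,0) (0,1) (0,2) (1,0) (1,1) (1,2)] -> total=7

Answer: ###....
###....
.......
.......
#......
.......
.......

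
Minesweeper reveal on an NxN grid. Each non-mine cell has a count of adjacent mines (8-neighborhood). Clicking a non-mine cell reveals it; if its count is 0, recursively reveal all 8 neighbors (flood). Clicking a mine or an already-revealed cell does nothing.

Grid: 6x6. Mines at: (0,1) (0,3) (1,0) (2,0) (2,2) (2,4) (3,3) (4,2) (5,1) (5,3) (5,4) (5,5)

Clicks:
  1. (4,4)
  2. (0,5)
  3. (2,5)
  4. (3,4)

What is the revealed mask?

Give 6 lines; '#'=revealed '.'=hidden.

Answer: ....##
....##
.....#
....#.
....#.
......

Derivation:
Click 1 (4,4) count=4: revealed 1 new [(4,4)] -> total=1
Click 2 (0,5) count=0: revealed 4 new [(0,4) (0,5) (1,4) (1,5)] -> total=5
Click 3 (2,5) count=1: revealed 1 new [(2,5)] -> total=6
Click 4 (3,4) count=2: revealed 1 new [(3,4)] -> total=7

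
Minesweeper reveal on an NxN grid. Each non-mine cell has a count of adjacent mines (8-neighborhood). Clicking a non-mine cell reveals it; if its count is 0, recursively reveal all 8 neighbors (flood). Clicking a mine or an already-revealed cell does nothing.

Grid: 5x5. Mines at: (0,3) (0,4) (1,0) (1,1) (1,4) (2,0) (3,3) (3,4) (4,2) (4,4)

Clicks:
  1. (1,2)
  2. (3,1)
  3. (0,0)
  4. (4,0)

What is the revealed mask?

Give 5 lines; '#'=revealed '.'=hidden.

Click 1 (1,2) count=2: revealed 1 new [(1,2)] -> total=1
Click 2 (3,1) count=2: revealed 1 new [(3,1)] -> total=2
Click 3 (0,0) count=2: revealed 1 new [(0,0)] -> total=3
Click 4 (4,0) count=0: revealed 3 new [(3,0) (4,0) (4,1)] -> total=6

Answer: #....
..#..
.....
##...
##...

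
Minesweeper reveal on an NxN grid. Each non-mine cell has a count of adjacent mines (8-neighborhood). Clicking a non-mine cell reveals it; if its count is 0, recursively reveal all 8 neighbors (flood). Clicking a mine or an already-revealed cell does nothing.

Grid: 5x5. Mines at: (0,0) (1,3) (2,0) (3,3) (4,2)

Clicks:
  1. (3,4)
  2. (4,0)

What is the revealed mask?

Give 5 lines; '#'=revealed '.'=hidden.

Answer: .....
.....
.....
##..#
##...

Derivation:
Click 1 (3,4) count=1: revealed 1 new [(3,4)] -> total=1
Click 2 (4,0) count=0: revealed 4 new [(3,0) (3,1) (4,0) (4,1)] -> total=5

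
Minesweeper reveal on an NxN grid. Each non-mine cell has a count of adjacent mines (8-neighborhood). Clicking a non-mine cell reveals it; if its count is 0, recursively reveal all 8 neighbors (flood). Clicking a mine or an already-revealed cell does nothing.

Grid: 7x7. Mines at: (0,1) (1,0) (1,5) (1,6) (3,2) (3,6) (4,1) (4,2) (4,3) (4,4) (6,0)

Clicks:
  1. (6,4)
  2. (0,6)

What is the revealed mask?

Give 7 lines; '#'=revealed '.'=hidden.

Answer: ......#
.......
.......
.......
.....##
.######
.######

Derivation:
Click 1 (6,4) count=0: revealed 14 new [(4,5) (4,6) (5,1) (5,2) (5,3) (5,4) (5,5) (5,6) (6,1) (6,2) (6,3) (6,4) (6,5) (6,6)] -> total=14
Click 2 (0,6) count=2: revealed 1 new [(0,6)] -> total=15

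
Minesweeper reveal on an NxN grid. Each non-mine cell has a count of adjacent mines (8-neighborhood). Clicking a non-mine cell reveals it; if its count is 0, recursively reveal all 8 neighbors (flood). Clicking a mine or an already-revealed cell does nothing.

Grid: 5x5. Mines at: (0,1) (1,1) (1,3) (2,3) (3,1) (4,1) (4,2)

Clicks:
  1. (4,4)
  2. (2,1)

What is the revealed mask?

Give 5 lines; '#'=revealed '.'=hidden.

Click 1 (4,4) count=0: revealed 4 new [(3,3) (3,4) (4,3) (4,4)] -> total=4
Click 2 (2,1) count=2: revealed 1 new [(2,1)] -> total=5

Answer: .....
.....
.#...
...##
...##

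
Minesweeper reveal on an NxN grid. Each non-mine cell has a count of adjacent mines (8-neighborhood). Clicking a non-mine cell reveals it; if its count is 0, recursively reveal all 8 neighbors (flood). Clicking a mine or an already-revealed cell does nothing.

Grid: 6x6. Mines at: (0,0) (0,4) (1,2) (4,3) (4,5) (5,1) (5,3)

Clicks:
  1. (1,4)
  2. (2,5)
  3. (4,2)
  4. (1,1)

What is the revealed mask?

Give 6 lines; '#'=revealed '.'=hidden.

Click 1 (1,4) count=1: revealed 1 new [(1,4)] -> total=1
Click 2 (2,5) count=0: revealed 8 new [(1,3) (1,5) (2,3) (2,4) (2,5) (3,3) (3,4) (3,5)] -> total=9
Click 3 (4,2) count=3: revealed 1 new [(4,2)] -> total=10
Click 4 (1,1) count=2: revealed 1 new [(1,1)] -> total=11

Answer: ......
.#.###
...###
...###
..#...
......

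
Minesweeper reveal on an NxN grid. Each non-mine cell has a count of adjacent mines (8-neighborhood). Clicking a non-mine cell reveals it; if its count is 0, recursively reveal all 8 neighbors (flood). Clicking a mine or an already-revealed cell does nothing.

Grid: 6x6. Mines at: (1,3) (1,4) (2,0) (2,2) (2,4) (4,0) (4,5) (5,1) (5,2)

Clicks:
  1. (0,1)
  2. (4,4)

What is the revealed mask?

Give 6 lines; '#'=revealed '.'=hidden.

Answer: ###...
###...
......
......
....#.
......

Derivation:
Click 1 (0,1) count=0: revealed 6 new [(0,0) (0,1) (0,2) (1,0) (1,1) (1,2)] -> total=6
Click 2 (4,4) count=1: revealed 1 new [(4,4)] -> total=7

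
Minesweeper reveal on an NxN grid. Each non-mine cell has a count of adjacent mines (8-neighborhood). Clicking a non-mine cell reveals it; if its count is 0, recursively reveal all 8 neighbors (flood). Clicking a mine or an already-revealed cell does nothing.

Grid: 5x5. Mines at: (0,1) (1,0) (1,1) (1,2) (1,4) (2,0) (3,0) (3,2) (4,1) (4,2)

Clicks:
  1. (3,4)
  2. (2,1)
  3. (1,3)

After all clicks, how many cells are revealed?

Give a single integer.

Answer: 8

Derivation:
Click 1 (3,4) count=0: revealed 6 new [(2,3) (2,4) (3,3) (3,4) (4,3) (4,4)] -> total=6
Click 2 (2,1) count=6: revealed 1 new [(2,1)] -> total=7
Click 3 (1,3) count=2: revealed 1 new [(1,3)] -> total=8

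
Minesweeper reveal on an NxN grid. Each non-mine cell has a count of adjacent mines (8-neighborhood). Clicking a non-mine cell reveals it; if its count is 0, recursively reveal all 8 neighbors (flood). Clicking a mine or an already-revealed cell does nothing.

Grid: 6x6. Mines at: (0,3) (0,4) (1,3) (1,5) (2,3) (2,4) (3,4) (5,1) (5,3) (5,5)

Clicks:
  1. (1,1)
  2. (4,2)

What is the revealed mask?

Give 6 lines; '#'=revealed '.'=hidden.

Click 1 (1,1) count=0: revealed 15 new [(0,0) (0,1) (0,2) (1,0) (1,1) (1,2) (2,0) (2,1) (2,2) (3,0) (3,1) (3,2) (4,0) (4,1) (4,2)] -> total=15
Click 2 (4,2) count=2: revealed 0 new [(none)] -> total=15

Answer: ###...
###...
###...
###...
###...
......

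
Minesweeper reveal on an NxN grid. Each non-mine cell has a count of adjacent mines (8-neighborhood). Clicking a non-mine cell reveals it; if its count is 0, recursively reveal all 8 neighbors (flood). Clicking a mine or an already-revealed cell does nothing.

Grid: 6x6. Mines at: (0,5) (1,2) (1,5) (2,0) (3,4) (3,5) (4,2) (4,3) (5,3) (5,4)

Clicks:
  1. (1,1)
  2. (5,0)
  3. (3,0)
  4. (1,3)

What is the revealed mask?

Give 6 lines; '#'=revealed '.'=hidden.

Click 1 (1,1) count=2: revealed 1 new [(1,1)] -> total=1
Click 2 (5,0) count=0: revealed 6 new [(3,0) (3,1) (4,0) (4,1) (5,0) (5,1)] -> total=7
Click 3 (3,0) count=1: revealed 0 new [(none)] -> total=7
Click 4 (1,3) count=1: revealed 1 new [(1,3)] -> total=8

Answer: ......
.#.#..
......
##....
##....
##....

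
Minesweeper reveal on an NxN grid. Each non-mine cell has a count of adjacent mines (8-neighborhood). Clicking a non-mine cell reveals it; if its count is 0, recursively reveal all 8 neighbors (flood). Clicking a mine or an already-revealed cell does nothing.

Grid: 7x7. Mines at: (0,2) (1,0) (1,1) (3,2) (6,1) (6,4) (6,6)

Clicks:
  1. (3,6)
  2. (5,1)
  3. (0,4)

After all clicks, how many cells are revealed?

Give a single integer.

Answer: 25

Derivation:
Click 1 (3,6) count=0: revealed 24 new [(0,3) (0,4) (0,5) (0,6) (1,3) (1,4) (1,5) (1,6) (2,3) (2,4) (2,5) (2,6) (3,3) (3,4) (3,5) (3,6) (4,3) (4,4) (4,5) (4,6) (5,3) (5,4) (5,5) (5,6)] -> total=24
Click 2 (5,1) count=1: revealed 1 new [(5,1)] -> total=25
Click 3 (0,4) count=0: revealed 0 new [(none)] -> total=25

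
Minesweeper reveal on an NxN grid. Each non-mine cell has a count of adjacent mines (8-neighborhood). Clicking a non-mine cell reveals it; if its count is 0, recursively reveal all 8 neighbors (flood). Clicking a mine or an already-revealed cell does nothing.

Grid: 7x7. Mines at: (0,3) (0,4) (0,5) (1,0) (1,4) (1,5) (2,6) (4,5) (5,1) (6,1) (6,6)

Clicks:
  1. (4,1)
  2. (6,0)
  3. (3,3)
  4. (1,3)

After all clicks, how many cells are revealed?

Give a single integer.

Answer: 27

Derivation:
Click 1 (4,1) count=1: revealed 1 new [(4,1)] -> total=1
Click 2 (6,0) count=2: revealed 1 new [(6,0)] -> total=2
Click 3 (3,3) count=0: revealed 25 new [(1,1) (1,2) (1,3) (2,0) (2,1) (2,2) (2,3) (2,4) (3,0) (3,1) (3,2) (3,3) (3,4) (4,0) (4,2) (4,3) (4,4) (5,2) (5,3) (5,4) (5,5) (6,2) (6,3) (6,4) (6,5)] -> total=27
Click 4 (1,3) count=3: revealed 0 new [(none)] -> total=27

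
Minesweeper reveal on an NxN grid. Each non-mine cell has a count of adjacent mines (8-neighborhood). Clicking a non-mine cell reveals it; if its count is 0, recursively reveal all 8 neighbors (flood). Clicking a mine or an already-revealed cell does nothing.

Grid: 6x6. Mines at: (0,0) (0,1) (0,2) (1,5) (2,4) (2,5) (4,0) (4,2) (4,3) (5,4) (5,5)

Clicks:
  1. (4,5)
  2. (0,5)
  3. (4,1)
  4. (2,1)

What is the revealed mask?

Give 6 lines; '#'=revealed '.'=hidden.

Answer: .....#
####..
####..
####..
.#...#
......

Derivation:
Click 1 (4,5) count=2: revealed 1 new [(4,5)] -> total=1
Click 2 (0,5) count=1: revealed 1 new [(0,5)] -> total=2
Click 3 (4,1) count=2: revealed 1 new [(4,1)] -> total=3
Click 4 (2,1) count=0: revealed 12 new [(1,0) (1,1) (1,2) (1,3) (2,0) (2,1) (2,2) (2,3) (3,0) (3,1) (3,2) (3,3)] -> total=15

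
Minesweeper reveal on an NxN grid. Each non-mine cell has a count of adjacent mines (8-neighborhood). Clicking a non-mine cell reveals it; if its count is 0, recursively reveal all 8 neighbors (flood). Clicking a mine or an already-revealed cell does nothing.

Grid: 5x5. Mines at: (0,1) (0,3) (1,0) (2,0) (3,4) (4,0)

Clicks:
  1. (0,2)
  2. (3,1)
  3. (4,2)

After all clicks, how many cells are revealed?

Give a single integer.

Answer: 13

Derivation:
Click 1 (0,2) count=2: revealed 1 new [(0,2)] -> total=1
Click 2 (3,1) count=2: revealed 1 new [(3,1)] -> total=2
Click 3 (4,2) count=0: revealed 11 new [(1,1) (1,2) (1,3) (2,1) (2,2) (2,3) (3,2) (3,3) (4,1) (4,2) (4,3)] -> total=13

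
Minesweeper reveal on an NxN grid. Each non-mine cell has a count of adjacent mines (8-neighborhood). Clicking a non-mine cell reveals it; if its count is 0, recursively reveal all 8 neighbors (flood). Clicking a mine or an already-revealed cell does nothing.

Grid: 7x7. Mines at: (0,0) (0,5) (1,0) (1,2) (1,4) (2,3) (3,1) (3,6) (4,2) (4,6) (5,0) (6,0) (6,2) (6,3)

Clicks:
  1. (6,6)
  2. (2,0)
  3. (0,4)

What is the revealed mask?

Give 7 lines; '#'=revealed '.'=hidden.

Answer: ....#..
.......
#......
.......
.......
....###
....###

Derivation:
Click 1 (6,6) count=0: revealed 6 new [(5,4) (5,5) (5,6) (6,4) (6,5) (6,6)] -> total=6
Click 2 (2,0) count=2: revealed 1 new [(2,0)] -> total=7
Click 3 (0,4) count=2: revealed 1 new [(0,4)] -> total=8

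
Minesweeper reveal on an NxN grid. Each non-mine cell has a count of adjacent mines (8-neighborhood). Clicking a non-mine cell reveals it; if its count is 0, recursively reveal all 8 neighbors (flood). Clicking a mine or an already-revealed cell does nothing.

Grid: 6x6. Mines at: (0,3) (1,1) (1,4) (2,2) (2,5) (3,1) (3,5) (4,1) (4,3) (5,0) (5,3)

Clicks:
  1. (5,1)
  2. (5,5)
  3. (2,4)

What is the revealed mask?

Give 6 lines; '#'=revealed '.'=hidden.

Answer: ......
......
....#.
......
....##
.#..##

Derivation:
Click 1 (5,1) count=2: revealed 1 new [(5,1)] -> total=1
Click 2 (5,5) count=0: revealed 4 new [(4,4) (4,5) (5,4) (5,5)] -> total=5
Click 3 (2,4) count=3: revealed 1 new [(2,4)] -> total=6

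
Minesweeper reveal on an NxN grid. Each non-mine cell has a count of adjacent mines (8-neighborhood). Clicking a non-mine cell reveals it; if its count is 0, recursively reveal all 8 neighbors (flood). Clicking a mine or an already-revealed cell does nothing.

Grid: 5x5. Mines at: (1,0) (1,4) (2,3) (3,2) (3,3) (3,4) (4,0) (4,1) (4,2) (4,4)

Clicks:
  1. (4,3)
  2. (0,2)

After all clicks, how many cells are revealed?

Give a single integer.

Click 1 (4,3) count=5: revealed 1 new [(4,3)] -> total=1
Click 2 (0,2) count=0: revealed 6 new [(0,1) (0,2) (0,3) (1,1) (1,2) (1,3)] -> total=7

Answer: 7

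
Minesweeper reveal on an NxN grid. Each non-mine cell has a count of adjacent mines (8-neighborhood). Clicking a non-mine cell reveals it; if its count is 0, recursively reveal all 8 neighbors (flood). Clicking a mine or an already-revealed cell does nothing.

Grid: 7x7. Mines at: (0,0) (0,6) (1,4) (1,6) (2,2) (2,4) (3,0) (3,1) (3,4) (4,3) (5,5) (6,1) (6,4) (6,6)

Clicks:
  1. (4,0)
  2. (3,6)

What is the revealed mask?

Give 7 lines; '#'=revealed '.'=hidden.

Answer: .......
.......
.....##
.....##
#....##
.......
.......

Derivation:
Click 1 (4,0) count=2: revealed 1 new [(4,0)] -> total=1
Click 2 (3,6) count=0: revealed 6 new [(2,5) (2,6) (3,5) (3,6) (4,5) (4,6)] -> total=7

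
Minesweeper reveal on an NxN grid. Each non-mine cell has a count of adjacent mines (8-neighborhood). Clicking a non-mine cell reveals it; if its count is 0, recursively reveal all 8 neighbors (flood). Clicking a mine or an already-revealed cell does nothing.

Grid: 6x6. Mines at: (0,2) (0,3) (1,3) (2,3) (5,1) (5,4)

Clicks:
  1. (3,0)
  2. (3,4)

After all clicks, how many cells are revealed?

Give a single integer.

Answer: 15

Derivation:
Click 1 (3,0) count=0: revealed 14 new [(0,0) (0,1) (1,0) (1,1) (1,2) (2,0) (2,1) (2,2) (3,0) (3,1) (3,2) (4,0) (4,1) (4,2)] -> total=14
Click 2 (3,4) count=1: revealed 1 new [(3,4)] -> total=15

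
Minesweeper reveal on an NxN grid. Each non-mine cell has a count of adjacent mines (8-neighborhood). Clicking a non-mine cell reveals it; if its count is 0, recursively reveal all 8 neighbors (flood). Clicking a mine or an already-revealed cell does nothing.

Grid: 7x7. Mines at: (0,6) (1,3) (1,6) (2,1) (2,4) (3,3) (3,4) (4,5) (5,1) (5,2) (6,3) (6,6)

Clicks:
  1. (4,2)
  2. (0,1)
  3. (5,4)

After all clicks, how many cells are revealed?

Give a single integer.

Click 1 (4,2) count=3: revealed 1 new [(4,2)] -> total=1
Click 2 (0,1) count=0: revealed 6 new [(0,0) (0,1) (0,2) (1,0) (1,1) (1,2)] -> total=7
Click 3 (5,4) count=2: revealed 1 new [(5,4)] -> total=8

Answer: 8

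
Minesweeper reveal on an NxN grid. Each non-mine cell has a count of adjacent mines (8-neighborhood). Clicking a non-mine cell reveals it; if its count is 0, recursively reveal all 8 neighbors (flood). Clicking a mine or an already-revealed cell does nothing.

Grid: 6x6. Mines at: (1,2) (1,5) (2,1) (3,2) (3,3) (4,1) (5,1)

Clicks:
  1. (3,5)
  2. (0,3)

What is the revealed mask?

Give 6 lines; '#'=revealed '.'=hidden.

Click 1 (3,5) count=0: revealed 12 new [(2,4) (2,5) (3,4) (3,5) (4,2) (4,3) (4,4) (4,5) (5,2) (5,3) (5,4) (5,5)] -> total=12
Click 2 (0,3) count=1: revealed 1 new [(0,3)] -> total=13

Answer: ...#..
......
....##
....##
..####
..####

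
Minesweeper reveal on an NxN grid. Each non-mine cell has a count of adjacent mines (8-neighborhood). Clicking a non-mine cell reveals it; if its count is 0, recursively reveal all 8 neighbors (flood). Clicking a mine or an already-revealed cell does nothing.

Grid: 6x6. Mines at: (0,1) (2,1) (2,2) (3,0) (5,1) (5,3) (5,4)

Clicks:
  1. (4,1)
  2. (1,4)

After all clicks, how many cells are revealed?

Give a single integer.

Answer: 18

Derivation:
Click 1 (4,1) count=2: revealed 1 new [(4,1)] -> total=1
Click 2 (1,4) count=0: revealed 17 new [(0,2) (0,3) (0,4) (0,5) (1,2) (1,3) (1,4) (1,5) (2,3) (2,4) (2,5) (3,3) (3,4) (3,5) (4,3) (4,4) (4,5)] -> total=18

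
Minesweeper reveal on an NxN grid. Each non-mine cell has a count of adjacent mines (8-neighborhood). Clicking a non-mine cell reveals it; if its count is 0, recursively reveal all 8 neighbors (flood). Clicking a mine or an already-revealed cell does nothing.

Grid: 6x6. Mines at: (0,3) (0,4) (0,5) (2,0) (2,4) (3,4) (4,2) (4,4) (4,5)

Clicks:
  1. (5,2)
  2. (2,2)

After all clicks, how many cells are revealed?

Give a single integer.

Answer: 10

Derivation:
Click 1 (5,2) count=1: revealed 1 new [(5,2)] -> total=1
Click 2 (2,2) count=0: revealed 9 new [(1,1) (1,2) (1,3) (2,1) (2,2) (2,3) (3,1) (3,2) (3,3)] -> total=10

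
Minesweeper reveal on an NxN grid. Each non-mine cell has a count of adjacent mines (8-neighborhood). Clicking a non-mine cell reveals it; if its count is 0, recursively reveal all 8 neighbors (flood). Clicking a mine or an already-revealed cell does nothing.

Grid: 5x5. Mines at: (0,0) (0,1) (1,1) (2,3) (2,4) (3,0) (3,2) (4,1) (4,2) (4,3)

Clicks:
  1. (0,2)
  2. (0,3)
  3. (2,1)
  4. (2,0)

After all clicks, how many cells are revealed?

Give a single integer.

Answer: 8

Derivation:
Click 1 (0,2) count=2: revealed 1 new [(0,2)] -> total=1
Click 2 (0,3) count=0: revealed 5 new [(0,3) (0,4) (1,2) (1,3) (1,4)] -> total=6
Click 3 (2,1) count=3: revealed 1 new [(2,1)] -> total=7
Click 4 (2,0) count=2: revealed 1 new [(2,0)] -> total=8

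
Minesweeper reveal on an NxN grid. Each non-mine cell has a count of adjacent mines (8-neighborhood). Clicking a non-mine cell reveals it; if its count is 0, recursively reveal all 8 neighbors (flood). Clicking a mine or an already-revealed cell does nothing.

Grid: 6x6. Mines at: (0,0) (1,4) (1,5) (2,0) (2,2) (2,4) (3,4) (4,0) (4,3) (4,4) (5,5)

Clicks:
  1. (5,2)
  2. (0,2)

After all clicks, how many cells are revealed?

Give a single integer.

Click 1 (5,2) count=1: revealed 1 new [(5,2)] -> total=1
Click 2 (0,2) count=0: revealed 6 new [(0,1) (0,2) (0,3) (1,1) (1,2) (1,3)] -> total=7

Answer: 7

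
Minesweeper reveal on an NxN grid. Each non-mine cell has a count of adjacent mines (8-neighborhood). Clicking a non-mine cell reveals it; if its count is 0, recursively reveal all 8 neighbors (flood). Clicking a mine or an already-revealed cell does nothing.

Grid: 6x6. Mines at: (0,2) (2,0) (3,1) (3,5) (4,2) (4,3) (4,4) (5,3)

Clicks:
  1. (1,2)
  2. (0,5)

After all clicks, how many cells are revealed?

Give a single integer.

Click 1 (1,2) count=1: revealed 1 new [(1,2)] -> total=1
Click 2 (0,5) count=0: revealed 13 new [(0,3) (0,4) (0,5) (1,3) (1,4) (1,5) (2,2) (2,3) (2,4) (2,5) (3,2) (3,3) (3,4)] -> total=14

Answer: 14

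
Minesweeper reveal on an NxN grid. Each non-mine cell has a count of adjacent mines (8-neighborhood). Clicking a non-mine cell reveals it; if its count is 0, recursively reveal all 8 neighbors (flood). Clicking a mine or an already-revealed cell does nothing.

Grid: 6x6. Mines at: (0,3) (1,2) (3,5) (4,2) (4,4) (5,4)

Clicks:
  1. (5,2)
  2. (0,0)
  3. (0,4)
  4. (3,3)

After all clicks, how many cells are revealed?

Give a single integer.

Click 1 (5,2) count=1: revealed 1 new [(5,2)] -> total=1
Click 2 (0,0) count=0: revealed 12 new [(0,0) (0,1) (1,0) (1,1) (2,0) (2,1) (3,0) (3,1) (4,0) (4,1) (5,0) (5,1)] -> total=13
Click 3 (0,4) count=1: revealed 1 new [(0,4)] -> total=14
Click 4 (3,3) count=2: revealed 1 new [(3,3)] -> total=15

Answer: 15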